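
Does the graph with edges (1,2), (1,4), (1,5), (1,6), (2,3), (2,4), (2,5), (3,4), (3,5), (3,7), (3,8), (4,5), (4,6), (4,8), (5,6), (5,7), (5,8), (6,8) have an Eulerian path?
Yes (the graph is connected and exactly 2 vertices have odd degree: {3, 5}; any Eulerian path must start and end at those)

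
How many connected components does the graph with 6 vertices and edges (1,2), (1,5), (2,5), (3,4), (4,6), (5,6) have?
1 (components: {1, 2, 3, 4, 5, 6})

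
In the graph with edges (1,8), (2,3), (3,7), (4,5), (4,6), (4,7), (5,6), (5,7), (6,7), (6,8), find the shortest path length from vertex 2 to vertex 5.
3 (path: 2 -> 3 -> 7 -> 5, 3 edges)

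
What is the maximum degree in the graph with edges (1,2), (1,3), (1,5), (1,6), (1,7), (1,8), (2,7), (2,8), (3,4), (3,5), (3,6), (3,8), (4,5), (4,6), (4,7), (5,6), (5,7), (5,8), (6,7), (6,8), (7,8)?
6 (attained at vertices 1, 5, 6, 7, 8)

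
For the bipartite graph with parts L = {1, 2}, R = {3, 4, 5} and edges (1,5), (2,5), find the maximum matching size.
1 (matching: (1,5); upper bound min(|L|,|R|) = min(2,3) = 2)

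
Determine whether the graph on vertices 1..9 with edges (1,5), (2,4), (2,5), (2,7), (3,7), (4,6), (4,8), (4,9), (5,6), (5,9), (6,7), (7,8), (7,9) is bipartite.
Yes. Partition: {1, 2, 3, 6, 8, 9}, {4, 5, 7}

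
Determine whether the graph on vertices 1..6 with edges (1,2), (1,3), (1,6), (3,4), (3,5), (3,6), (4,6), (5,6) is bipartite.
No (odd cycle of length 3: 3 -> 1 -> 6 -> 3)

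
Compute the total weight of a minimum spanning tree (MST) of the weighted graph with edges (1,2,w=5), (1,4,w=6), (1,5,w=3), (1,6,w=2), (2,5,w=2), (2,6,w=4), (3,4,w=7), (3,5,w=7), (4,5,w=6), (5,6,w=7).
20 (MST edges: (1,4,w=6), (1,5,w=3), (1,6,w=2), (2,5,w=2), (3,5,w=7); sum of weights 6 + 3 + 2 + 2 + 7 = 20)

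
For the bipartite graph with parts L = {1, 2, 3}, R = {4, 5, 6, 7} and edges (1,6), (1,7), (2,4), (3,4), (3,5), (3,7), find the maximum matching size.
3 (matching: (1,6), (2,4), (3,7); upper bound min(|L|,|R|) = min(3,4) = 3)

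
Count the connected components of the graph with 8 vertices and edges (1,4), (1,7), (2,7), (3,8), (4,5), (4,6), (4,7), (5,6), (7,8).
1 (components: {1, 2, 3, 4, 5, 6, 7, 8})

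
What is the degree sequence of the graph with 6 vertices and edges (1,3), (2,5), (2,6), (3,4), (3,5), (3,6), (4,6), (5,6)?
[4, 4, 3, 2, 2, 1] (degrees: deg(1)=1, deg(2)=2, deg(3)=4, deg(4)=2, deg(5)=3, deg(6)=4)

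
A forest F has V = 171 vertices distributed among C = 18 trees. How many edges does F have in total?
153 (Each of the 18 component trees on V_i vertices has V_i - 1 edges; summing gives V - C = 171 - 18 = 153)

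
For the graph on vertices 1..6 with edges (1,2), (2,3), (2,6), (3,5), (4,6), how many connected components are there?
1 (components: {1, 2, 3, 4, 5, 6})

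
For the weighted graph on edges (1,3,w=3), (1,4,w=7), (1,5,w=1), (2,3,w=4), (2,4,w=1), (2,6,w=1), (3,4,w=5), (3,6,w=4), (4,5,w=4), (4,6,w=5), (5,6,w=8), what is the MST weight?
10 (MST edges: (1,3,w=3), (1,5,w=1), (2,3,w=4), (2,4,w=1), (2,6,w=1); sum of weights 3 + 1 + 4 + 1 + 1 = 10)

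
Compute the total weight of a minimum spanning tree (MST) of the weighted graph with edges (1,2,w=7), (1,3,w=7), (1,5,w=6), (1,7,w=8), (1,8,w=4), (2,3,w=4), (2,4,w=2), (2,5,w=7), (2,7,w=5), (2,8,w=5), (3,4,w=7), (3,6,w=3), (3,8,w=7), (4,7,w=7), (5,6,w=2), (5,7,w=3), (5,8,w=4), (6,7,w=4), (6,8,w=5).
22 (MST edges: (1,8,w=4), (2,3,w=4), (2,4,w=2), (3,6,w=3), (5,6,w=2), (5,7,w=3), (5,8,w=4); sum of weights 4 + 4 + 2 + 3 + 2 + 3 + 4 = 22)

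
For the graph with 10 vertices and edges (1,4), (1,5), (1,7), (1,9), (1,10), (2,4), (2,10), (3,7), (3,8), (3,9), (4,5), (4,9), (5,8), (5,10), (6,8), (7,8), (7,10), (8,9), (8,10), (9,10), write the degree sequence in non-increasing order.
[6, 6, 5, 5, 4, 4, 4, 3, 2, 1] (degrees: deg(1)=5, deg(2)=2, deg(3)=3, deg(4)=4, deg(5)=4, deg(6)=1, deg(7)=4, deg(8)=6, deg(9)=5, deg(10)=6)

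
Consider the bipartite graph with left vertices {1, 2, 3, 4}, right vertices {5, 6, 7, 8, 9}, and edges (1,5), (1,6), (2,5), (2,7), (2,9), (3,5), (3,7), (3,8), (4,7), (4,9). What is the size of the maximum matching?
4 (matching: (1,6), (2,9), (3,8), (4,7); upper bound min(|L|,|R|) = min(4,5) = 4)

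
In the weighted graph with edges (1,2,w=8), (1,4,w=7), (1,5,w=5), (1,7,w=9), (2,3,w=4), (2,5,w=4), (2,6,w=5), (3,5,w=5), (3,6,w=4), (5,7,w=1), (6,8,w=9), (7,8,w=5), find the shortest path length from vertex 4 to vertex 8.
18 (path: 4 -> 1 -> 5 -> 7 -> 8; weights 7 + 5 + 1 + 5 = 18)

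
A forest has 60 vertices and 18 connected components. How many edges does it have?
42 (Each of the 18 component trees on V_i vertices has V_i - 1 edges; summing gives V - C = 60 - 18 = 42)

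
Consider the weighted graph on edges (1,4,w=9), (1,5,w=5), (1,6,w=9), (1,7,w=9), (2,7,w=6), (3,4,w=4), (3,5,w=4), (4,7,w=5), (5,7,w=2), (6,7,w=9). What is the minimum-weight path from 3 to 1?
9 (path: 3 -> 5 -> 1; weights 4 + 5 = 9)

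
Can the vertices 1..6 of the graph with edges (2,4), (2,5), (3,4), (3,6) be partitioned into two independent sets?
Yes. Partition: {1, 2, 3}, {4, 5, 6}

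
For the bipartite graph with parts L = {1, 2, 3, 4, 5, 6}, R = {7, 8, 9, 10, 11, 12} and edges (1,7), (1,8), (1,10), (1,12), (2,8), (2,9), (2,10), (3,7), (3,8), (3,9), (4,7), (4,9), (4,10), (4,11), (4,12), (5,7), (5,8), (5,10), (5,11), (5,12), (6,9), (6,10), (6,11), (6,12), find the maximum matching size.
6 (matching: (1,12), (2,8), (3,9), (4,11), (5,7), (6,10); upper bound min(|L|,|R|) = min(6,6) = 6)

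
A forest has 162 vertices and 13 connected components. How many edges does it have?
149 (Each of the 13 component trees on V_i vertices has V_i - 1 edges; summing gives V - C = 162 - 13 = 149)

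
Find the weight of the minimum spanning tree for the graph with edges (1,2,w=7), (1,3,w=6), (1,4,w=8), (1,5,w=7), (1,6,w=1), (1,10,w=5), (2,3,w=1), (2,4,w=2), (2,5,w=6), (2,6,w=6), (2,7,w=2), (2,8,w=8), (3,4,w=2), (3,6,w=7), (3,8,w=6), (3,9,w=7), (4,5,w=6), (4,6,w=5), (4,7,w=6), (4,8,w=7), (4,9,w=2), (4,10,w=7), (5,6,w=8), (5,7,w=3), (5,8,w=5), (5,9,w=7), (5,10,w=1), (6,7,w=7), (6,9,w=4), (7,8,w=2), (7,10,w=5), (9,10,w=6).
18 (MST edges: (1,6,w=1), (2,3,w=1), (2,4,w=2), (2,7,w=2), (4,9,w=2), (5,7,w=3), (5,10,w=1), (6,9,w=4), (7,8,w=2); sum of weights 1 + 1 + 2 + 2 + 2 + 3 + 1 + 4 + 2 = 18)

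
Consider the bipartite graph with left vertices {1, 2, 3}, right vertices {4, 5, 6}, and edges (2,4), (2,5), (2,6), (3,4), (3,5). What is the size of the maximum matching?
2 (matching: (2,6), (3,5); upper bound min(|L|,|R|) = min(3,3) = 3)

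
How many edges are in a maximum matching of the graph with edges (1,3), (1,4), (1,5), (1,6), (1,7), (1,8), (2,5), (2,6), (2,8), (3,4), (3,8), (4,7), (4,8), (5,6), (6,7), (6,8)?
4 (matching: (1,3), (2,8), (4,7), (5,6); upper bound floor(n/2) = floor(8/2) = 4)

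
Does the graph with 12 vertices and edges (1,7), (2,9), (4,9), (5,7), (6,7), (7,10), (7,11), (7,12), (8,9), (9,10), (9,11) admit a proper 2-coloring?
Yes. Partition: {1, 2, 3, 4, 5, 6, 8, 10, 11, 12}, {7, 9}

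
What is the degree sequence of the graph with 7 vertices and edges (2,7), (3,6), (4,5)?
[1, 1, 1, 1, 1, 1, 0] (degrees: deg(1)=0, deg(2)=1, deg(3)=1, deg(4)=1, deg(5)=1, deg(6)=1, deg(7)=1)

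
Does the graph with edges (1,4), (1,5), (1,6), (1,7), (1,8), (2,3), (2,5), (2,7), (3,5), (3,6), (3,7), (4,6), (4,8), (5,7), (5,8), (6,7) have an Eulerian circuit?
No (6 vertices have odd degree: {1, 2, 4, 5, 7, 8}; Eulerian circuit requires 0)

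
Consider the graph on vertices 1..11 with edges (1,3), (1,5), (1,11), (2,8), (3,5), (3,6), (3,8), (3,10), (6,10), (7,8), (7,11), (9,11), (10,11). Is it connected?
No, it has 2 components: {1, 2, 3, 5, 6, 7, 8, 9, 10, 11}, {4}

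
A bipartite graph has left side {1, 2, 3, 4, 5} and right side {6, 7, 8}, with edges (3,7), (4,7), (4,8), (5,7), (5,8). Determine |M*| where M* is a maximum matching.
2 (matching: (3,7), (4,8); upper bound min(|L|,|R|) = min(5,3) = 3)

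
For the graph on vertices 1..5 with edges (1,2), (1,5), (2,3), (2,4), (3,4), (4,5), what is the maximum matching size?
2 (matching: (2,3), (4,5); upper bound floor(n/2) = floor(5/2) = 2)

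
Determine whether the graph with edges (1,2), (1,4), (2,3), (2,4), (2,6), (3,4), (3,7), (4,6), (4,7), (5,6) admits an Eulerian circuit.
No (4 vertices have odd degree: {3, 4, 5, 6}; Eulerian circuit requires 0)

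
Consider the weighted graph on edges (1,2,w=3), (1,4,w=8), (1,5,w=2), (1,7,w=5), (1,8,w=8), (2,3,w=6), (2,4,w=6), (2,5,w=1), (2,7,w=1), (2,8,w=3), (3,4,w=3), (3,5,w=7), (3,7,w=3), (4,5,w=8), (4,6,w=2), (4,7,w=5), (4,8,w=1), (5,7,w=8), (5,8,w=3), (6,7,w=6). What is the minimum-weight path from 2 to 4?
4 (path: 2 -> 8 -> 4; weights 3 + 1 = 4)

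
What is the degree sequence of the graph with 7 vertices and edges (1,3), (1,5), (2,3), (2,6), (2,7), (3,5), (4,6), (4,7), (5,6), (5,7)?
[4, 3, 3, 3, 3, 2, 2] (degrees: deg(1)=2, deg(2)=3, deg(3)=3, deg(4)=2, deg(5)=4, deg(6)=3, deg(7)=3)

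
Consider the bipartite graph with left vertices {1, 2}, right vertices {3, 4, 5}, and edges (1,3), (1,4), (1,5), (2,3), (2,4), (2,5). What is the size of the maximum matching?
2 (matching: (1,5), (2,4); upper bound min(|L|,|R|) = min(2,3) = 2)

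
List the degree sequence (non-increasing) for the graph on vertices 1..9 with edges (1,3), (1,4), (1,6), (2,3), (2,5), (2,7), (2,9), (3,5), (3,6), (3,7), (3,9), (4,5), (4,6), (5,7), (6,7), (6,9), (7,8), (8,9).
[6, 5, 5, 4, 4, 4, 3, 3, 2] (degrees: deg(1)=3, deg(2)=4, deg(3)=6, deg(4)=3, deg(5)=4, deg(6)=5, deg(7)=5, deg(8)=2, deg(9)=4)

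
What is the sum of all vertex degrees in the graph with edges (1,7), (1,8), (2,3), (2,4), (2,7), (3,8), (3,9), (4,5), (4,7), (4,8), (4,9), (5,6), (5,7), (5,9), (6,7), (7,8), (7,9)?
34 (handshake: sum of degrees = 2|E| = 2 x 17 = 34)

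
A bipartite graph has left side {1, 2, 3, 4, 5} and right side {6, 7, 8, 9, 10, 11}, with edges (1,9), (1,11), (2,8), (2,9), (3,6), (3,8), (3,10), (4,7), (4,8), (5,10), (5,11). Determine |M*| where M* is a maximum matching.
5 (matching: (1,11), (2,9), (3,8), (4,7), (5,10); upper bound min(|L|,|R|) = min(5,6) = 5)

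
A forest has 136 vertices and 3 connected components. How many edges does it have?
133 (Each of the 3 component trees on V_i vertices has V_i - 1 edges; summing gives V - C = 136 - 3 = 133)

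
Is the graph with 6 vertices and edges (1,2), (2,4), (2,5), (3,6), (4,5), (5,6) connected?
Yes (BFS from 1 visits [1, 2, 4, 5, 6, 3] — all 6 vertices reached)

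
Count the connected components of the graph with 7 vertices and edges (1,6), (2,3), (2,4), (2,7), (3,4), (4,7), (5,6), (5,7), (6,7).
1 (components: {1, 2, 3, 4, 5, 6, 7})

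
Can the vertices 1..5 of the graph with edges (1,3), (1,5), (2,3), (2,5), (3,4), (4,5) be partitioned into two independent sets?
Yes. Partition: {1, 2, 4}, {3, 5}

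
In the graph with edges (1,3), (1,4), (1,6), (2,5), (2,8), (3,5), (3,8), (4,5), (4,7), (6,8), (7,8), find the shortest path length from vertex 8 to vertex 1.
2 (path: 8 -> 3 -> 1, 2 edges)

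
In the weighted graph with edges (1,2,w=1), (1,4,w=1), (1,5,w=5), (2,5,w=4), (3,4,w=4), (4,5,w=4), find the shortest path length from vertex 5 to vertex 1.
5 (path: 5 -> 1; weights 5 = 5)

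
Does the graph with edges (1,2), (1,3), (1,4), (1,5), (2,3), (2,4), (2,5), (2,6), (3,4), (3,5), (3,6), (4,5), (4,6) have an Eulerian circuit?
No (4 vertices have odd degree: {2, 3, 4, 6}; Eulerian circuit requires 0)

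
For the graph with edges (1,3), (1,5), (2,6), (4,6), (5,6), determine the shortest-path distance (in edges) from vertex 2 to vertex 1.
3 (path: 2 -> 6 -> 5 -> 1, 3 edges)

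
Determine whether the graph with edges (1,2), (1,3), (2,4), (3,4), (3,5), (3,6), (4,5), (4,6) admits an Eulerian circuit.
Yes (the graph is connected and all 6 vertices have even degree)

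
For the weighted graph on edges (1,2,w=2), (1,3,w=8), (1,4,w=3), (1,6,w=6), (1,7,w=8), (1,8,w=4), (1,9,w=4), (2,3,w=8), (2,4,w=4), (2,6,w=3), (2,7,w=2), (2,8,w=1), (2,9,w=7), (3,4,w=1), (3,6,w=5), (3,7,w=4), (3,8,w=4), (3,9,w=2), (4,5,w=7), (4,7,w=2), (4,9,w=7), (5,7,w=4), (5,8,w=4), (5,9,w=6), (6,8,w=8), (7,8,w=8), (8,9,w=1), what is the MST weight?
16 (MST edges: (1,2,w=2), (2,6,w=3), (2,7,w=2), (2,8,w=1), (3,4,w=1), (3,9,w=2), (5,7,w=4), (8,9,w=1); sum of weights 2 + 3 + 2 + 1 + 1 + 2 + 4 + 1 = 16)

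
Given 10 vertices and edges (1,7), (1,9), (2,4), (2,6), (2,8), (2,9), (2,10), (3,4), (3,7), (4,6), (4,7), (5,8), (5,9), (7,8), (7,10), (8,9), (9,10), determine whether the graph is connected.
Yes (BFS from 1 visits [1, 7, 9, 3, 4, 8, 10, 2, 5, 6] — all 10 vertices reached)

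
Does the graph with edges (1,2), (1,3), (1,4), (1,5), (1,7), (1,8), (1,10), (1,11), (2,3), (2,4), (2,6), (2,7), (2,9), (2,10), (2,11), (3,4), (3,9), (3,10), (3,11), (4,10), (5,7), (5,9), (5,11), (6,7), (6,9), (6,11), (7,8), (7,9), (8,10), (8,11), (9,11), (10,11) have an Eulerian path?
Yes — and in fact it has an Eulerian circuit (the graph is connected and all 11 vertices have even degree)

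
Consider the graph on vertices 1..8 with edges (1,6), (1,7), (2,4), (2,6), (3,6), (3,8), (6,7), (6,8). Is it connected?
No, it has 2 components: {1, 2, 3, 4, 6, 7, 8}, {5}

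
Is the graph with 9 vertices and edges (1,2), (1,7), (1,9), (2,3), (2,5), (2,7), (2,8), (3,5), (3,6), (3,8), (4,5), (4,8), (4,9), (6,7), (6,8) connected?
Yes (BFS from 1 visits [1, 2, 7, 9, 3, 5, 8, 6, 4] — all 9 vertices reached)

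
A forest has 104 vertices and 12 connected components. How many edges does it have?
92 (Each of the 12 component trees on V_i vertices has V_i - 1 edges; summing gives V - C = 104 - 12 = 92)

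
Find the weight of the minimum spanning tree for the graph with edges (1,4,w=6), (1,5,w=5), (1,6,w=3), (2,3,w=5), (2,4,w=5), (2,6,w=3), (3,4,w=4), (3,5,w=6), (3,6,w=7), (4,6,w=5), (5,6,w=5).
20 (MST edges: (1,5,w=5), (1,6,w=3), (2,3,w=5), (2,6,w=3), (3,4,w=4); sum of weights 5 + 3 + 5 + 3 + 4 = 20)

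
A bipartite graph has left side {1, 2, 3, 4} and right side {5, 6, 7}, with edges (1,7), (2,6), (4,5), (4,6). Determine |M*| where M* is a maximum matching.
3 (matching: (1,7), (2,6), (4,5); upper bound min(|L|,|R|) = min(4,3) = 3)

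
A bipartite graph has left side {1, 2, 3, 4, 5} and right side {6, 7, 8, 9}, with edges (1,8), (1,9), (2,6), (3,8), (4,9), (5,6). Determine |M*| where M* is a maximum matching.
3 (matching: (1,9), (2,6), (3,8); upper bound min(|L|,|R|) = min(5,4) = 4)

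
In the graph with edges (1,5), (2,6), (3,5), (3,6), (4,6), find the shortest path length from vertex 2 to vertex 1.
4 (path: 2 -> 6 -> 3 -> 5 -> 1, 4 edges)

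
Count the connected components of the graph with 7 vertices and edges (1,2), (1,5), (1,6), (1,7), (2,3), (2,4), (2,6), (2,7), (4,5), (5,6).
1 (components: {1, 2, 3, 4, 5, 6, 7})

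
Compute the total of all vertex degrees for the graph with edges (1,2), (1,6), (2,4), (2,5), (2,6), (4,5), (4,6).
14 (handshake: sum of degrees = 2|E| = 2 x 7 = 14)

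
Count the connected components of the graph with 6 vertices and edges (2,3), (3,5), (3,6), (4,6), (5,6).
2 (components: {1}, {2, 3, 4, 5, 6})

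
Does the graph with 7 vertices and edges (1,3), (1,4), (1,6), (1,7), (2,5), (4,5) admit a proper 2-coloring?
Yes. Partition: {1, 5}, {2, 3, 4, 6, 7}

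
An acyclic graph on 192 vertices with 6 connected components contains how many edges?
186 (Each of the 6 component trees on V_i vertices has V_i - 1 edges; summing gives V - C = 192 - 6 = 186)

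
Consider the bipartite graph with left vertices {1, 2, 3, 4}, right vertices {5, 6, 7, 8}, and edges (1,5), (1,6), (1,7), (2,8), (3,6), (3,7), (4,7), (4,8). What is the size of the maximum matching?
4 (matching: (1,5), (2,8), (3,6), (4,7); upper bound min(|L|,|R|) = min(4,4) = 4)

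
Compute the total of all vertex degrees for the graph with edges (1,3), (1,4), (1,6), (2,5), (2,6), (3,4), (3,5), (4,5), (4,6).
18 (handshake: sum of degrees = 2|E| = 2 x 9 = 18)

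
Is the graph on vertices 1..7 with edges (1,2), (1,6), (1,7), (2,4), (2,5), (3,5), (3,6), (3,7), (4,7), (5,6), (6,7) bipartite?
No (odd cycle of length 3: 7 -> 1 -> 6 -> 7)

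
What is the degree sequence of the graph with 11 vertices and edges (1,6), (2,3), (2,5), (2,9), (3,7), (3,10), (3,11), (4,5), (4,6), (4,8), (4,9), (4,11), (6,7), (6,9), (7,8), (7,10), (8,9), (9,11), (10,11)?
[5, 5, 4, 4, 4, 4, 3, 3, 3, 2, 1] (degrees: deg(1)=1, deg(2)=3, deg(3)=4, deg(4)=5, deg(5)=2, deg(6)=4, deg(7)=4, deg(8)=3, deg(9)=5, deg(10)=3, deg(11)=4)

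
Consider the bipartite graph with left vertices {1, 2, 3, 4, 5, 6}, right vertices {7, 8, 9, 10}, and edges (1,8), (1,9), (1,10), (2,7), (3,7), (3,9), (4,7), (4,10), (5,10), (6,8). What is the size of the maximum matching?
4 (matching: (1,10), (2,7), (3,9), (6,8); upper bound min(|L|,|R|) = min(6,4) = 4)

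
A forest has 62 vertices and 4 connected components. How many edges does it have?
58 (Each of the 4 component trees on V_i vertices has V_i - 1 edges; summing gives V - C = 62 - 4 = 58)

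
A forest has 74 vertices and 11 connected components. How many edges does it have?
63 (Each of the 11 component trees on V_i vertices has V_i - 1 edges; summing gives V - C = 74 - 11 = 63)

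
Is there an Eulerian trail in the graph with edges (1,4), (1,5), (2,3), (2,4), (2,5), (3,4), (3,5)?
No (4 vertices have odd degree: {2, 3, 4, 5}; Eulerian path requires 0 or 2)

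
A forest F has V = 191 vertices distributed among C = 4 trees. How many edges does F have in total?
187 (Each of the 4 component trees on V_i vertices has V_i - 1 edges; summing gives V - C = 191 - 4 = 187)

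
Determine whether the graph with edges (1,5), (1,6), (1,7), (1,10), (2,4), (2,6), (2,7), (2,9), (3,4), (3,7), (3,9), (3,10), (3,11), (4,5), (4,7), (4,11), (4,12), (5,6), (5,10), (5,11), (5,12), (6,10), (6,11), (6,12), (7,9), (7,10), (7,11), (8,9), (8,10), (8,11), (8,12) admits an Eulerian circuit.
No (2 vertices have odd degree: {3, 7}; Eulerian circuit requires 0)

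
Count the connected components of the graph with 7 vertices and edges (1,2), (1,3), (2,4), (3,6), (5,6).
2 (components: {1, 2, 3, 4, 5, 6}, {7})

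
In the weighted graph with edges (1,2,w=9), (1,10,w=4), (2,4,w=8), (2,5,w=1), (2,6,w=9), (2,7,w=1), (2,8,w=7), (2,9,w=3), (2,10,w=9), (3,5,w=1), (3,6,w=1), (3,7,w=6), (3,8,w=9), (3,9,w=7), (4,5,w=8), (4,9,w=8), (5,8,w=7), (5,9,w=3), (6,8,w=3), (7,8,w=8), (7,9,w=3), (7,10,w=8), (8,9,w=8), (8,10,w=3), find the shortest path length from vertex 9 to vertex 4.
8 (path: 9 -> 4; weights 8 = 8)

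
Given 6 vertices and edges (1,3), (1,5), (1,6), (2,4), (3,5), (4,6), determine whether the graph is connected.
Yes (BFS from 1 visits [1, 3, 5, 6, 4, 2] — all 6 vertices reached)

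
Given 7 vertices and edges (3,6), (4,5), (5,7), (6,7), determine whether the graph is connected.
No, it has 3 components: {1}, {2}, {3, 4, 5, 6, 7}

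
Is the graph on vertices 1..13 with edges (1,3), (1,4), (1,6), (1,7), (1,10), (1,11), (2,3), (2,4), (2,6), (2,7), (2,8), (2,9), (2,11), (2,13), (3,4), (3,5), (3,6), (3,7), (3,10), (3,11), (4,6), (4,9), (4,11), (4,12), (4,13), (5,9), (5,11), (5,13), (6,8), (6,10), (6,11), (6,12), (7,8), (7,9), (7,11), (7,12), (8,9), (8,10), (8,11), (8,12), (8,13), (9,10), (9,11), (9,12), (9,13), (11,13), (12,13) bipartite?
No (odd cycle of length 3: 4 -> 1 -> 6 -> 4)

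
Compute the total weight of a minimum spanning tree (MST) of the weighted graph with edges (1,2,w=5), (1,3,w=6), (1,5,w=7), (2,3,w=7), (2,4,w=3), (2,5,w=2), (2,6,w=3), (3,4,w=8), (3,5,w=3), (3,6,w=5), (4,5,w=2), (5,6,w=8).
15 (MST edges: (1,2,w=5), (2,5,w=2), (2,6,w=3), (3,5,w=3), (4,5,w=2); sum of weights 5 + 2 + 3 + 3 + 2 = 15)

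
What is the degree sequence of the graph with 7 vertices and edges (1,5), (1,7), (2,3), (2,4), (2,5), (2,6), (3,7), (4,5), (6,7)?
[4, 3, 3, 2, 2, 2, 2] (degrees: deg(1)=2, deg(2)=4, deg(3)=2, deg(4)=2, deg(5)=3, deg(6)=2, deg(7)=3)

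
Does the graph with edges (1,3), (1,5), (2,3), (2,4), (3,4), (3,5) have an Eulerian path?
Yes — and in fact it has an Eulerian circuit (the graph is connected and all 5 vertices have even degree)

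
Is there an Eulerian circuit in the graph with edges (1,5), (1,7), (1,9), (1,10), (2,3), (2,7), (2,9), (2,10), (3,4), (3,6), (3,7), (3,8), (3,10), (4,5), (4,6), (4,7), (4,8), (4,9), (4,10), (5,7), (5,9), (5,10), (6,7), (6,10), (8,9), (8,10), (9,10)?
No (2 vertices have odd degree: {4, 5}; Eulerian circuit requires 0)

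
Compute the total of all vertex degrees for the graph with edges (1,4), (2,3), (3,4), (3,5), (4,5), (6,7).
12 (handshake: sum of degrees = 2|E| = 2 x 6 = 12)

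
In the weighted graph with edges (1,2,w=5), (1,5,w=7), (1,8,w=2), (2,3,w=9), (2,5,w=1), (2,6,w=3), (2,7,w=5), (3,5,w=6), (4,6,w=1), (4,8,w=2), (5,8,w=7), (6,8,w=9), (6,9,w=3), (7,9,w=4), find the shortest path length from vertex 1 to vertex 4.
4 (path: 1 -> 8 -> 4; weights 2 + 2 = 4)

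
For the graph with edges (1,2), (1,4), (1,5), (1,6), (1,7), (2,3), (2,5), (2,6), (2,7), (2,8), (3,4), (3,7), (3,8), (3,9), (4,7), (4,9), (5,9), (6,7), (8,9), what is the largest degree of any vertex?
6 (attained at vertex 2)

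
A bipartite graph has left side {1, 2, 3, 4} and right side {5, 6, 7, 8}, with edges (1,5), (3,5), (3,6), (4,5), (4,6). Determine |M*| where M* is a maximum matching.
2 (matching: (1,5), (3,6); upper bound min(|L|,|R|) = min(4,4) = 4)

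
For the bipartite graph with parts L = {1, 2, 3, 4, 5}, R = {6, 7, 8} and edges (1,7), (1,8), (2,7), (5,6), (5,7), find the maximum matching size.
3 (matching: (1,8), (2,7), (5,6); upper bound min(|L|,|R|) = min(5,3) = 3)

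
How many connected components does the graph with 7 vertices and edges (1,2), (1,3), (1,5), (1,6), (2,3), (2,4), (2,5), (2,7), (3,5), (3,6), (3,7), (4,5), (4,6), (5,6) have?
1 (components: {1, 2, 3, 4, 5, 6, 7})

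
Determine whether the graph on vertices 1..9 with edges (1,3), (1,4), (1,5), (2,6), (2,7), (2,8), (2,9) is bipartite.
Yes. Partition: {1, 2}, {3, 4, 5, 6, 7, 8, 9}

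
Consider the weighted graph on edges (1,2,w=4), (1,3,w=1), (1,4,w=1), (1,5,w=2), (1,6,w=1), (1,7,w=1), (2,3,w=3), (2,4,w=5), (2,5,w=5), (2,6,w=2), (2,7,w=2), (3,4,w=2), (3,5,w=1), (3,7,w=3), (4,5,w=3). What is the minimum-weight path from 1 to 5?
2 (path: 1 -> 5; weights 2 = 2)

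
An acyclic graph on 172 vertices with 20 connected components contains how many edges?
152 (Each of the 20 component trees on V_i vertices has V_i - 1 edges; summing gives V - C = 172 - 20 = 152)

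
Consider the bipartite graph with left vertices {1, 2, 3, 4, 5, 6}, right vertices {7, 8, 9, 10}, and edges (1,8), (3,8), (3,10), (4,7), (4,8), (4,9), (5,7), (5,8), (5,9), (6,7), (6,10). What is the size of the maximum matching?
4 (matching: (1,8), (3,10), (4,9), (5,7); upper bound min(|L|,|R|) = min(6,4) = 4)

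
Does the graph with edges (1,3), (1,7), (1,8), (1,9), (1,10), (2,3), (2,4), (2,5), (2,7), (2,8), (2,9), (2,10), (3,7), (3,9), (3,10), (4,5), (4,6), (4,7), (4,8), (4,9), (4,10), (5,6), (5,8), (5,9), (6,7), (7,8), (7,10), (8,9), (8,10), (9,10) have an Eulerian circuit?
No (10 vertices have odd degree: {1, 2, 3, 4, 5, 6, 7, 8, 9, 10}; Eulerian circuit requires 0)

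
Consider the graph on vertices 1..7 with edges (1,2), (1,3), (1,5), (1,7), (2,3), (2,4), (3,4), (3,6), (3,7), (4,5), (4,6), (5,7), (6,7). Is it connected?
Yes (BFS from 1 visits [1, 2, 3, 5, 7, 4, 6] — all 7 vertices reached)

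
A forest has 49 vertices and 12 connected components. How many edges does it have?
37 (Each of the 12 component trees on V_i vertices has V_i - 1 edges; summing gives V - C = 49 - 12 = 37)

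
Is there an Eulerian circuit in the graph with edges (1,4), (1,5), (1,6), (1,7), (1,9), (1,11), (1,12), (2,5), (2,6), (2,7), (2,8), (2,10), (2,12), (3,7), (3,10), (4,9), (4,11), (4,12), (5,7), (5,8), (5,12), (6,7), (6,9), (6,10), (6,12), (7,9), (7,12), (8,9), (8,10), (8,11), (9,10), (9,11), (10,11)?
No (6 vertices have odd degree: {1, 5, 7, 8, 9, 11}; Eulerian circuit requires 0)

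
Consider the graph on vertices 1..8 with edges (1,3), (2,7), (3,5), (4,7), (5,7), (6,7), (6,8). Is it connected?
Yes (BFS from 1 visits [1, 3, 5, 7, 2, 4, 6, 8] — all 8 vertices reached)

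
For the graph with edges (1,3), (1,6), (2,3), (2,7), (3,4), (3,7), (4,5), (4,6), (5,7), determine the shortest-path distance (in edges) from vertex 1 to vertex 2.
2 (path: 1 -> 3 -> 2, 2 edges)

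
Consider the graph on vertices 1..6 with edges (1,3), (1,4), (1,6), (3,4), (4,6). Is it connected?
No, it has 3 components: {1, 3, 4, 6}, {2}, {5}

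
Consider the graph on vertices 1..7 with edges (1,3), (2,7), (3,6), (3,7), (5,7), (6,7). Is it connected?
No, it has 2 components: {1, 2, 3, 5, 6, 7}, {4}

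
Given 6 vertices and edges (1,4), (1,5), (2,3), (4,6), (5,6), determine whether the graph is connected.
No, it has 2 components: {1, 4, 5, 6}, {2, 3}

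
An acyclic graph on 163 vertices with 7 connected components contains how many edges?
156 (Each of the 7 component trees on V_i vertices has V_i - 1 edges; summing gives V - C = 163 - 7 = 156)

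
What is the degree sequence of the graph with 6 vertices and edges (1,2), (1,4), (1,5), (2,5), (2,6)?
[3, 3, 2, 1, 1, 0] (degrees: deg(1)=3, deg(2)=3, deg(3)=0, deg(4)=1, deg(5)=2, deg(6)=1)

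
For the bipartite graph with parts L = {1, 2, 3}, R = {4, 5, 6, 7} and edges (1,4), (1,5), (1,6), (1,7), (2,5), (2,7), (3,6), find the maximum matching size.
3 (matching: (1,7), (2,5), (3,6); upper bound min(|L|,|R|) = min(3,4) = 3)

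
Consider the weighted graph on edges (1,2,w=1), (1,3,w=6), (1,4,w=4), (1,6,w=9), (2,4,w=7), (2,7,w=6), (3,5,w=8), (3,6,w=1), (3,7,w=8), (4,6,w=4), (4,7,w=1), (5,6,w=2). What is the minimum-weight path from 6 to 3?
1 (path: 6 -> 3; weights 1 = 1)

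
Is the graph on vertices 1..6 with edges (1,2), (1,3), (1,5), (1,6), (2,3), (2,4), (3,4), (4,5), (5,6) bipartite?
No (odd cycle of length 3: 2 -> 1 -> 3 -> 2)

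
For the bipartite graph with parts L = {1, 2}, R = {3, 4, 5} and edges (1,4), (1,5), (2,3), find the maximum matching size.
2 (matching: (1,5), (2,3); upper bound min(|L|,|R|) = min(2,3) = 2)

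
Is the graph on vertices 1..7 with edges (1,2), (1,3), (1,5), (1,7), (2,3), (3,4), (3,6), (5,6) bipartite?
No (odd cycle of length 3: 3 -> 1 -> 2 -> 3)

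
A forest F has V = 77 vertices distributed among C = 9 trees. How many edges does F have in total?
68 (Each of the 9 component trees on V_i vertices has V_i - 1 edges; summing gives V - C = 77 - 9 = 68)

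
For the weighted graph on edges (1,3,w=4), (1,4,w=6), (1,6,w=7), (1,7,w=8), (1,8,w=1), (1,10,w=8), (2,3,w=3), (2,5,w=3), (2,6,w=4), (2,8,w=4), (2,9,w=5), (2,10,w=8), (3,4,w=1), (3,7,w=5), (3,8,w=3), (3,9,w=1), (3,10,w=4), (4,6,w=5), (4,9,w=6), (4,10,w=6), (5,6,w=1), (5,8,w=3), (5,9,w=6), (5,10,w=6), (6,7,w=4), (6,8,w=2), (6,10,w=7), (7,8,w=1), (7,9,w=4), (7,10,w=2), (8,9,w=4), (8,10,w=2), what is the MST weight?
15 (MST edges: (1,8,w=1), (2,3,w=3), (2,5,w=3), (3,4,w=1), (3,9,w=1), (5,6,w=1), (6,8,w=2), (7,8,w=1), (7,10,w=2); sum of weights 1 + 3 + 3 + 1 + 1 + 1 + 2 + 1 + 2 = 15)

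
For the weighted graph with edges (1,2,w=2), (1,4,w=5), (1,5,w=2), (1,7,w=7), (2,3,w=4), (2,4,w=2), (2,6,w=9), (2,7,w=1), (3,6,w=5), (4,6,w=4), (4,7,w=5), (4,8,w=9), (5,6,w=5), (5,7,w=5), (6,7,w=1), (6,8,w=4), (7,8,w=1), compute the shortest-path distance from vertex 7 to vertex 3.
5 (path: 7 -> 2 -> 3; weights 1 + 4 = 5)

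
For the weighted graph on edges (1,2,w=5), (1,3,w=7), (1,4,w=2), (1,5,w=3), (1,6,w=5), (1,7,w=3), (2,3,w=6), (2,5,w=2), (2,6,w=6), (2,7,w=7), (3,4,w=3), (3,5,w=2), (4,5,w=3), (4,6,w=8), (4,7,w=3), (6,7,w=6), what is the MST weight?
17 (MST edges: (1,4,w=2), (1,5,w=3), (1,6,w=5), (1,7,w=3), (2,5,w=2), (3,5,w=2); sum of weights 2 + 3 + 5 + 3 + 2 + 2 = 17)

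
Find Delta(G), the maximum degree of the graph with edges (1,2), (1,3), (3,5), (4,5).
2 (attained at vertices 1, 3, 5)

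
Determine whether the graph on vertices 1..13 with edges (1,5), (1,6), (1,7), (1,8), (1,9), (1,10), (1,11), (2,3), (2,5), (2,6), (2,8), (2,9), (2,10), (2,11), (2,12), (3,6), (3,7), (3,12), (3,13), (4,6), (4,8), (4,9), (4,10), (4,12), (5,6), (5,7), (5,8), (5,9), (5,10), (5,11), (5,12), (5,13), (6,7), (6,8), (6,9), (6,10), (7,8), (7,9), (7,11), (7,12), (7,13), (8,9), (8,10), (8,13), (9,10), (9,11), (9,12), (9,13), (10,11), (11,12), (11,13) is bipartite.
No (odd cycle of length 3: 5 -> 1 -> 7 -> 5)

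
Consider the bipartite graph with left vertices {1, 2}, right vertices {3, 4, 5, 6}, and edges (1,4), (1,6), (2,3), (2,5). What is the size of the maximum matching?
2 (matching: (1,6), (2,5); upper bound min(|L|,|R|) = min(2,4) = 2)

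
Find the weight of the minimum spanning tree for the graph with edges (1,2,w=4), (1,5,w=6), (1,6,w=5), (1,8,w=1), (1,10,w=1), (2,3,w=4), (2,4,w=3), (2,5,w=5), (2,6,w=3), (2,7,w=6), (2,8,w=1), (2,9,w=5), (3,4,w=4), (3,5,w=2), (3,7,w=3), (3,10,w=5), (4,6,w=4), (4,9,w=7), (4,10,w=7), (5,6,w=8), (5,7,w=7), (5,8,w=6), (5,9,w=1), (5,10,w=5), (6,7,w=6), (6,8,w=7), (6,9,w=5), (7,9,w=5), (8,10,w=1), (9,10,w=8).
19 (MST edges: (1,8,w=1), (1,10,w=1), (2,3,w=4), (2,4,w=3), (2,6,w=3), (2,8,w=1), (3,5,w=2), (3,7,w=3), (5,9,w=1); sum of weights 1 + 1 + 4 + 3 + 3 + 1 + 2 + 3 + 1 = 19)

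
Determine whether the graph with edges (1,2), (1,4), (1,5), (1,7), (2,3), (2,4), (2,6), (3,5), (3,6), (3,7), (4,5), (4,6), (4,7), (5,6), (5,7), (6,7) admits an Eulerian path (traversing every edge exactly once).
No (4 vertices have odd degree: {4, 5, 6, 7}; Eulerian path requires 0 or 2)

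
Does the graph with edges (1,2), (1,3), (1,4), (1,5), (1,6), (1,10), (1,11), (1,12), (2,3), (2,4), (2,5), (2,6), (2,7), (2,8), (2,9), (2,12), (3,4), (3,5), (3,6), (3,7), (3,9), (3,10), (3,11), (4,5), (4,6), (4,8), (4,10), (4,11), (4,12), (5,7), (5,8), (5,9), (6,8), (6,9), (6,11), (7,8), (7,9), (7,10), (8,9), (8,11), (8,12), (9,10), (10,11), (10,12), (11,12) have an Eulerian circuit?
No (8 vertices have odd degree: {2, 3, 4, 5, 6, 9, 10, 11}; Eulerian circuit requires 0)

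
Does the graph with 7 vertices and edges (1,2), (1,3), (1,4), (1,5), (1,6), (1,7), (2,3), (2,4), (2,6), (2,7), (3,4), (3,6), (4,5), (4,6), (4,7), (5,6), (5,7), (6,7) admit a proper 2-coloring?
No (odd cycle of length 3: 5 -> 1 -> 7 -> 5)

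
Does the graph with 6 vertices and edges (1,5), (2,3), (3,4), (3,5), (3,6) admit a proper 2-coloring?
Yes. Partition: {1, 3}, {2, 4, 5, 6}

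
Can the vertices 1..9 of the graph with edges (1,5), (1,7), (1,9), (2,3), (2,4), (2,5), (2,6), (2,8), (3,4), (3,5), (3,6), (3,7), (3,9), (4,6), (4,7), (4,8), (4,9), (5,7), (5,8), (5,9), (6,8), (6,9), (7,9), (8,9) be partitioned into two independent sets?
No (odd cycle of length 3: 7 -> 1 -> 5 -> 7)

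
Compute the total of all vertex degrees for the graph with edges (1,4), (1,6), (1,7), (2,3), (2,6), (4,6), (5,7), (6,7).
16 (handshake: sum of degrees = 2|E| = 2 x 8 = 16)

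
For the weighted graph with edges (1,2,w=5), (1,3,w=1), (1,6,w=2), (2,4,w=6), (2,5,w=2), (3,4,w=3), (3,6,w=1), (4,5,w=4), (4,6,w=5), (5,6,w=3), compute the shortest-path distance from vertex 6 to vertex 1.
2 (path: 6 -> 1; weights 2 = 2)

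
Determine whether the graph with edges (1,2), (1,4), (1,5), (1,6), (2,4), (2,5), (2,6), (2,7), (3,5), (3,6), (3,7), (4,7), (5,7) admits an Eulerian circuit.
No (4 vertices have odd degree: {2, 3, 4, 6}; Eulerian circuit requires 0)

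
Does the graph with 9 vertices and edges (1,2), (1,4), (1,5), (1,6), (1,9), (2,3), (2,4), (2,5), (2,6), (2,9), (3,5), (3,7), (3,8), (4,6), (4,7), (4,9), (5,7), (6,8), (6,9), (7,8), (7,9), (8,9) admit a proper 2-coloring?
No (odd cycle of length 3: 2 -> 1 -> 9 -> 2)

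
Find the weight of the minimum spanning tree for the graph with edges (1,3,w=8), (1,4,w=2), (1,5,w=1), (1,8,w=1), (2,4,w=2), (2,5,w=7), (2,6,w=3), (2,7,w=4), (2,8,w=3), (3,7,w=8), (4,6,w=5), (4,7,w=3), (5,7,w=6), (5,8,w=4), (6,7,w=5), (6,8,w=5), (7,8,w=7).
20 (MST edges: (1,3,w=8), (1,4,w=2), (1,5,w=1), (1,8,w=1), (2,4,w=2), (2,6,w=3), (4,7,w=3); sum of weights 8 + 2 + 1 + 1 + 2 + 3 + 3 = 20)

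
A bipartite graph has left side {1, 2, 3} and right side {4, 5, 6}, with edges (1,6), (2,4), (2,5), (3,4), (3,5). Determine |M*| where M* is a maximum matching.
3 (matching: (1,6), (2,5), (3,4); upper bound min(|L|,|R|) = min(3,3) = 3)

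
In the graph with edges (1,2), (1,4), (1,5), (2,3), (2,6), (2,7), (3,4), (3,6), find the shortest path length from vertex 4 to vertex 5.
2 (path: 4 -> 1 -> 5, 2 edges)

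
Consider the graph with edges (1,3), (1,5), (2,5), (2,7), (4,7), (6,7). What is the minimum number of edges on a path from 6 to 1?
4 (path: 6 -> 7 -> 2 -> 5 -> 1, 4 edges)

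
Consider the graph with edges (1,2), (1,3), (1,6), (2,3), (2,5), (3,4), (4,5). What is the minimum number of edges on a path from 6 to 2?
2 (path: 6 -> 1 -> 2, 2 edges)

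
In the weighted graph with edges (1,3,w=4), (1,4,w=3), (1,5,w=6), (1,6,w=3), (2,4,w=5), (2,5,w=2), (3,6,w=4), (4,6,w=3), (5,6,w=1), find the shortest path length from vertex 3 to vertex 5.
5 (path: 3 -> 6 -> 5; weights 4 + 1 = 5)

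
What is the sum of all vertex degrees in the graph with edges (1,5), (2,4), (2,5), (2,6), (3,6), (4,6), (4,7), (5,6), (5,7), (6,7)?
20 (handshake: sum of degrees = 2|E| = 2 x 10 = 20)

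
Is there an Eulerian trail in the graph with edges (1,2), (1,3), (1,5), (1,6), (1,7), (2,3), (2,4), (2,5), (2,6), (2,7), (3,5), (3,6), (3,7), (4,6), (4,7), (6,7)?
No (6 vertices have odd degree: {1, 3, 4, 5, 6, 7}; Eulerian path requires 0 or 2)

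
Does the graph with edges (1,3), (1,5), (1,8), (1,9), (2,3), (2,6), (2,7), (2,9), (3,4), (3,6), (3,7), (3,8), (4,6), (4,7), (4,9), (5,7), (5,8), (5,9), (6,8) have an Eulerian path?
Yes — and in fact it has an Eulerian circuit (the graph is connected and all 9 vertices have even degree)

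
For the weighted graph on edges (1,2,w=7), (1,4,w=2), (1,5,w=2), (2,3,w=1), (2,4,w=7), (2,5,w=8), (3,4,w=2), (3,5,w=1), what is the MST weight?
6 (MST edges: (1,4,w=2), (1,5,w=2), (2,3,w=1), (3,5,w=1); sum of weights 2 + 2 + 1 + 1 = 6)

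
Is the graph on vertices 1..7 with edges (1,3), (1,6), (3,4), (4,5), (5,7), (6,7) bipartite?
Yes. Partition: {1, 2, 4, 7}, {3, 5, 6}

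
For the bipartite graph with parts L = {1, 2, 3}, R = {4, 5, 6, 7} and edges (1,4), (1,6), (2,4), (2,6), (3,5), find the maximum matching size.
3 (matching: (1,6), (2,4), (3,5); upper bound min(|L|,|R|) = min(3,4) = 3)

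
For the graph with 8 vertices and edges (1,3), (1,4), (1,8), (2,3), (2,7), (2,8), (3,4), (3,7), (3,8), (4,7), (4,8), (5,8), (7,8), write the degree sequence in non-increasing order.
[6, 5, 4, 4, 3, 3, 1, 0] (degrees: deg(1)=3, deg(2)=3, deg(3)=5, deg(4)=4, deg(5)=1, deg(6)=0, deg(7)=4, deg(8)=6)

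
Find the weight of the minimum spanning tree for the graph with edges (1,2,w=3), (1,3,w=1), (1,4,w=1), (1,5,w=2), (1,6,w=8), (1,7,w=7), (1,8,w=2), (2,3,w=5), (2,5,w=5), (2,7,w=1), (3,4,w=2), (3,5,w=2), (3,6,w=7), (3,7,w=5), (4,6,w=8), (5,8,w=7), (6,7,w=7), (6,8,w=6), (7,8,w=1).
14 (MST edges: (1,3,w=1), (1,4,w=1), (1,5,w=2), (1,8,w=2), (2,7,w=1), (6,8,w=6), (7,8,w=1); sum of weights 1 + 1 + 2 + 2 + 1 + 6 + 1 = 14)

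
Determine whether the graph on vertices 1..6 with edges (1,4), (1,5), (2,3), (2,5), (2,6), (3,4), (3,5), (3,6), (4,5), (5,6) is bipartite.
No (odd cycle of length 3: 4 -> 1 -> 5 -> 4)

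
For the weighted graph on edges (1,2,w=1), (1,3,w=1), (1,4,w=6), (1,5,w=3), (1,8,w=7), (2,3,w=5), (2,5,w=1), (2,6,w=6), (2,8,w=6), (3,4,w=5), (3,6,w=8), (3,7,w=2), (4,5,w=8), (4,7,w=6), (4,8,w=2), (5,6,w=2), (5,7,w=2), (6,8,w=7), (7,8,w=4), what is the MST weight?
13 (MST edges: (1,2,w=1), (1,3,w=1), (2,5,w=1), (3,7,w=2), (4,8,w=2), (5,6,w=2), (7,8,w=4); sum of weights 1 + 1 + 1 + 2 + 2 + 2 + 4 = 13)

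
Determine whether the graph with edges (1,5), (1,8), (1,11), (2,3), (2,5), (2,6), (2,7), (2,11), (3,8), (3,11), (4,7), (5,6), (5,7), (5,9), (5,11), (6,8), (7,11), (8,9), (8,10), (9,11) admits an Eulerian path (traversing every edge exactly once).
No (8 vertices have odd degree: {1, 2, 3, 4, 6, 8, 9, 10}; Eulerian path requires 0 or 2)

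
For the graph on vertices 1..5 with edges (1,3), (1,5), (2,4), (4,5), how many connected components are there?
1 (components: {1, 2, 3, 4, 5})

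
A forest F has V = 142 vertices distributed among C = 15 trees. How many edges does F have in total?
127 (Each of the 15 component trees on V_i vertices has V_i - 1 edges; summing gives V - C = 142 - 15 = 127)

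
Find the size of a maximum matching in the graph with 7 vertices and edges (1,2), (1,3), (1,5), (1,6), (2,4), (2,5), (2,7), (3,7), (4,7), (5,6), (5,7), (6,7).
3 (matching: (2,4), (3,7), (5,6); upper bound floor(n/2) = floor(7/2) = 3)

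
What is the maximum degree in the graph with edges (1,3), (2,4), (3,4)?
2 (attained at vertices 3, 4)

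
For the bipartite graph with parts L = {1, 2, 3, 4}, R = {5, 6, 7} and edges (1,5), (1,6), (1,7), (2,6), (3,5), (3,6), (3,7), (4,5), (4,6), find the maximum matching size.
3 (matching: (1,7), (2,6), (3,5); upper bound min(|L|,|R|) = min(4,3) = 3)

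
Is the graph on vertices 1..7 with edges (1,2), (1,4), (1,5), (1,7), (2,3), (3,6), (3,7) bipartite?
Yes. Partition: {1, 3}, {2, 4, 5, 6, 7}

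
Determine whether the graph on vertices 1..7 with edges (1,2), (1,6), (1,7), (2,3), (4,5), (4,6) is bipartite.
Yes. Partition: {1, 3, 4}, {2, 5, 6, 7}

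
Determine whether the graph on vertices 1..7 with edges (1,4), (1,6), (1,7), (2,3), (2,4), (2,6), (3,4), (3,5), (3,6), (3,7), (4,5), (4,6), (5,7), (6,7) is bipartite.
No (odd cycle of length 3: 4 -> 1 -> 6 -> 4)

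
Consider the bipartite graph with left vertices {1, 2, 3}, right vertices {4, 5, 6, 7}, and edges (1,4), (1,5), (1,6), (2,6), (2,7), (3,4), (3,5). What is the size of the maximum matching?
3 (matching: (1,6), (2,7), (3,5); upper bound min(|L|,|R|) = min(3,4) = 3)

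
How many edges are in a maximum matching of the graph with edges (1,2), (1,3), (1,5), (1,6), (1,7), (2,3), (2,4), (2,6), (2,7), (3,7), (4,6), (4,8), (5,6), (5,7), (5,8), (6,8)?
4 (matching: (1,6), (2,4), (3,7), (5,8); upper bound floor(n/2) = floor(8/2) = 4)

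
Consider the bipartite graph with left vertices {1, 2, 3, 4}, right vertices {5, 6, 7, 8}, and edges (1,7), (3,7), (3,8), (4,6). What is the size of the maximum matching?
3 (matching: (1,7), (3,8), (4,6); upper bound min(|L|,|R|) = min(4,4) = 4)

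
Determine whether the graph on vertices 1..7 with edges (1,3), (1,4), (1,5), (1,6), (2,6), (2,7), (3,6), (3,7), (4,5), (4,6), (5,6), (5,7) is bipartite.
No (odd cycle of length 3: 3 -> 1 -> 6 -> 3)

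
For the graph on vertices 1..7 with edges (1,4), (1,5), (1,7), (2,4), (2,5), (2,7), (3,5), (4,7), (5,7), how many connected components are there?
2 (components: {1, 2, 3, 4, 5, 7}, {6})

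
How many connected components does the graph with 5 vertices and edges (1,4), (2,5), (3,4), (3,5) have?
1 (components: {1, 2, 3, 4, 5})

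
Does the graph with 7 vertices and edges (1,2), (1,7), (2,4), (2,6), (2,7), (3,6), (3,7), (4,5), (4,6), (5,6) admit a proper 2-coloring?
No (odd cycle of length 3: 2 -> 1 -> 7 -> 2)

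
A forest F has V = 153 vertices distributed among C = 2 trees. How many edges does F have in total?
151 (Each of the 2 component trees on V_i vertices has V_i - 1 edges; summing gives V - C = 153 - 2 = 151)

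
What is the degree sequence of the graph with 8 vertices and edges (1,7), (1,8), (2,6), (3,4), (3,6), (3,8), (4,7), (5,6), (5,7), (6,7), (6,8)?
[5, 4, 3, 3, 2, 2, 2, 1] (degrees: deg(1)=2, deg(2)=1, deg(3)=3, deg(4)=2, deg(5)=2, deg(6)=5, deg(7)=4, deg(8)=3)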